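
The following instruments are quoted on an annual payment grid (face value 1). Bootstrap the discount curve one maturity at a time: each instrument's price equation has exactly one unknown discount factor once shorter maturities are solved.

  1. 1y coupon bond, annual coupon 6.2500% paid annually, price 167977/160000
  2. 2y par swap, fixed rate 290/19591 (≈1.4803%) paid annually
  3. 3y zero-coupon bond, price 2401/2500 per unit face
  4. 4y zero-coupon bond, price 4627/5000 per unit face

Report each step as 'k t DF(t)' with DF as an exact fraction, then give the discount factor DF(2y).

step 1 [1y] bond c/1=1/16: DF=(167977/160000 − 1/16·(0))/(1+1/16) = 9881/10000 ≈ 0.988100
step 2 [2y] swap r/1=290/19591: DF=(1 − 290/19591·(0.988100))/(1+290/19591) = 971/1000 ≈ 0.971000
step 3 [3y] zero: DF = P = 2401/2500 ≈ 0.960400
step 4 [4y] zero: DF = P = 4627/5000 ≈ 0.925400

1 1 9881/10000
2 2 971/1000
3 3 2401/2500
4 4 4627/5000
DF(2y) = 971/1000 ≈ 0.971000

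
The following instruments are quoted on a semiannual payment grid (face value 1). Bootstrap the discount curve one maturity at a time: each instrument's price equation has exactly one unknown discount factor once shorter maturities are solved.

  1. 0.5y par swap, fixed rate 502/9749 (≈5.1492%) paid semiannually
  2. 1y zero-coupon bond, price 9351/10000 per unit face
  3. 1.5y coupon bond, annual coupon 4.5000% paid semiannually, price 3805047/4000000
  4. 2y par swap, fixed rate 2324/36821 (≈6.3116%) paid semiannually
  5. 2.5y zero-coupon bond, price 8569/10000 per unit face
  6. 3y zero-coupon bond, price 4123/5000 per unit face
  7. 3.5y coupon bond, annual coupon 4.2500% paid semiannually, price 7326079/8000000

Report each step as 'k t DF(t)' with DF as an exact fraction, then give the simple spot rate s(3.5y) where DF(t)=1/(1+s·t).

1 1/2 9749/10000
2 1 9351/10000
3 3/2 8883/10000
4 2 4419/5000
5 5/2 8569/10000
6 3 4123/5000
7 7/2 7851/10000
s(3.5y) = (1/(7851/10000) − 1)/(7/2) = 614/7851 ≈ 7.8207%

step 1 [0.5y] swap r/2=251/9749: DF=(1 − 251/9749·(0))/(1+251/9749) = 9749/10000 ≈ 0.974900
step 2 [1y] zero: DF = P = 9351/10000 ≈ 0.935100
step 3 [1.5y] bond c/2=9/400: DF=(3805047/4000000 − 9/400·(0.974900+0.935100))/(1+9/400) = 8883/10000 ≈ 0.888300
step 4 [2y] swap r/2=1162/36821: DF=(1 − 1162/36821·(0.974900+0.935100+0.888300))/(1+1162/36821) = 4419/5000 ≈ 0.883800
step 5 [2.5y] zero: DF = P = 8569/10000 ≈ 0.856900
step 6 [3y] zero: DF = P = 4123/5000 ≈ 0.824600
step 7 [3.5y] bond c/2=17/800: DF=(7326079/8000000 − 17/800·(0.974900+0.935100+0.888300+0.883800+0.856900+0.824600))/(1+17/800) = 7851/10000 ≈ 0.785100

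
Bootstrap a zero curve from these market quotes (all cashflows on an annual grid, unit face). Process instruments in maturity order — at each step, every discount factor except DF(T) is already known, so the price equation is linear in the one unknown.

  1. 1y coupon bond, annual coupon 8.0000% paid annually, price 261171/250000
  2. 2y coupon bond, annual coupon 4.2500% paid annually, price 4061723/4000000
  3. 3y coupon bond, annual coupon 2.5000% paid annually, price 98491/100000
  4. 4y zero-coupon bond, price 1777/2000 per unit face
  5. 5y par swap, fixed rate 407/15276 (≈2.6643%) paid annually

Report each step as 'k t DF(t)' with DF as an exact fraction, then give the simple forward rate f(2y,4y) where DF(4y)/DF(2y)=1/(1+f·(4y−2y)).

1 1 9673/10000
2 2 4673/5000
3 3 1829/2000
4 4 1777/2000
5 5 8779/10000
f(2y,4y) = ((4673/5000)/(1777/2000) − 1)/(2) = 461/17770 ≈ 2.5943%

step 1 [1y] bond c/1=2/25: DF=(261171/250000 − 2/25·(0))/(1+2/25) = 9673/10000 ≈ 0.967300
step 2 [2y] bond c/1=17/400: DF=(4061723/4000000 − 17/400·(0.967300))/(1+17/400) = 4673/5000 ≈ 0.934600
step 3 [3y] bond c/1=1/40: DF=(98491/100000 − 1/40·(0.967300+0.934600))/(1+1/40) = 1829/2000 ≈ 0.914500
step 4 [4y] zero: DF = P = 1777/2000 ≈ 0.888500
step 5 [5y] swap r/1=407/15276: DF=(1 − 407/15276·(0.967300+0.934600+0.914500+0.888500))/(1+407/15276) = 8779/10000 ≈ 0.877900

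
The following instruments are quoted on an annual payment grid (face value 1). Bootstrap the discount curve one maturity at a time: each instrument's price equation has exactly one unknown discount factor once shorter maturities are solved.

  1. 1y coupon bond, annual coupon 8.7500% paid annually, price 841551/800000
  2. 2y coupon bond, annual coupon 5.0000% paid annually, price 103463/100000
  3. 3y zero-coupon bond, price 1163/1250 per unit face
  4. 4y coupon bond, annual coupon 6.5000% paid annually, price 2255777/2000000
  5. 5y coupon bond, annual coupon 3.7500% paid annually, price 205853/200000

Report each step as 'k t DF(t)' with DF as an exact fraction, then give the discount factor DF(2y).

step 1 [1y] bond c/1=7/80: DF=(841551/800000 − 7/80·(0))/(1+7/80) = 9673/10000 ≈ 0.967300
step 2 [2y] bond c/1=1/20: DF=(103463/100000 − 1/20·(0.967300))/(1+1/20) = 9393/10000 ≈ 0.939300
step 3 [3y] zero: DF = P = 1163/1250 ≈ 0.930400
step 4 [4y] bond c/1=13/200: DF=(2255777/2000000 − 13/200·(0.967300+0.939300+0.930400))/(1+13/200) = 8859/10000 ≈ 0.885900
step 5 [5y] bond c/1=3/80: DF=(205853/200000 − 3/80·(0.967300+0.939300+0.930400+0.885900))/(1+3/80) = 343/400 ≈ 0.857500

1 1 9673/10000
2 2 9393/10000
3 3 1163/1250
4 4 8859/10000
5 5 343/400
DF(2y) = 9393/10000 ≈ 0.939300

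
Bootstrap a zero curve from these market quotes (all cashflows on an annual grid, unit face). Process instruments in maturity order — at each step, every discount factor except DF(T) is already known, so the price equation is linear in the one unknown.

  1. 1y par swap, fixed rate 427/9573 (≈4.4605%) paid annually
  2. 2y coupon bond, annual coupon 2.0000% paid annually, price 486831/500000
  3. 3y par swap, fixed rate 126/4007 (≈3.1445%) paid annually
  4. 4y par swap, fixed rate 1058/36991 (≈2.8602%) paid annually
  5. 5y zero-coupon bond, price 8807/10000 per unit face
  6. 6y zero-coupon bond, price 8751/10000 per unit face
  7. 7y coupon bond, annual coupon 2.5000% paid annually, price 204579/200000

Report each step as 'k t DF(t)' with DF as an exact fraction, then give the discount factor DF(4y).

1 1 9573/10000
2 2 4679/5000
3 3 4559/5000
4 4 4471/5000
5 5 8807/10000
6 6 8751/10000
7 7 8649/10000
DF(4y) = 4471/5000 ≈ 0.894200

step 1 [1y] swap r/1=427/9573: DF=(1 − 427/9573·(0))/(1+427/9573) = 9573/10000 ≈ 0.957300
step 2 [2y] bond c/1=1/50: DF=(486831/500000 − 1/50·(0.957300))/(1+1/50) = 4679/5000 ≈ 0.935800
step 3 [3y] swap r/1=126/4007: DF=(1 − 126/4007·(0.957300+0.935800))/(1+126/4007) = 4559/5000 ≈ 0.911800
step 4 [4y] swap r/1=1058/36991: DF=(1 − 1058/36991·(0.957300+0.935800+0.911800))/(1+1058/36991) = 4471/5000 ≈ 0.894200
step 5 [5y] zero: DF = P = 8807/10000 ≈ 0.880700
step 6 [6y] zero: DF = P = 8751/10000 ≈ 0.875100
step 7 [7y] bond c/1=1/40: DF=(204579/200000 − 1/40·(0.957300+0.935800+0.911800+0.894200+0.880700+0.875100))/(1+1/40) = 8649/10000 ≈ 0.864900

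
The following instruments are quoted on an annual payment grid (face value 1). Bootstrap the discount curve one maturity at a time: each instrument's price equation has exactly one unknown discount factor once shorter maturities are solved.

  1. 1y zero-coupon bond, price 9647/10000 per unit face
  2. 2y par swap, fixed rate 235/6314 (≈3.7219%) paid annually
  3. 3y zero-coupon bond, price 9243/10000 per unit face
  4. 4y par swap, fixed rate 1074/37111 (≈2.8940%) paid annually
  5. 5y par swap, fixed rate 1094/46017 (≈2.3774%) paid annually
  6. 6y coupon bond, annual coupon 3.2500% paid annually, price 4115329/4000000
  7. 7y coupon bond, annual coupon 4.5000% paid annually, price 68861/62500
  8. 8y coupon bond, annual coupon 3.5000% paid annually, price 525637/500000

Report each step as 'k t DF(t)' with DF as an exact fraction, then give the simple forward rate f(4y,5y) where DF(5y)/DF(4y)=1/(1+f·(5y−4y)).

step 1 [1y] zero: DF = P = 9647/10000 ≈ 0.964700
step 2 [2y] swap r/1=235/6314: DF=(1 − 235/6314·(0.964700))/(1+235/6314) = 1859/2000 ≈ 0.929500
step 3 [3y] zero: DF = P = 9243/10000 ≈ 0.924300
step 4 [4y] swap r/1=1074/37111: DF=(1 − 1074/37111·(0.964700+0.929500+0.924300))/(1+1074/37111) = 4463/5000 ≈ 0.892600
step 5 [5y] swap r/1=1094/46017: DF=(1 − 1094/46017·(0.964700+0.929500+0.924300+0.892600))/(1+1094/46017) = 4453/5000 ≈ 0.890600
step 6 [6y] bond c/1=13/400: DF=(4115329/4000000 − 13/400·(0.964700+0.929500+0.924300+0.892600+0.890600))/(1+13/400) = 2129/2500 ≈ 0.851600
step 7 [7y] bond c/1=9/200: DF=(68861/62500 − 9/200·(0.964700+0.929500+0.924300+0.892600+0.890600+0.851600))/(1+9/200) = 1639/2000 ≈ 0.819500
step 8 [8y] bond c/1=7/200: DF=(525637/500000 − 7/200·(0.964700+0.929500+0.924300+0.892600+0.890600+0.851600+0.819500))/(1+7/200) = 2009/2500 ≈ 0.803600

1 1 9647/10000
2 2 1859/2000
3 3 9243/10000
4 4 4463/5000
5 5 4453/5000
6 6 2129/2500
7 7 1639/2000
8 8 2009/2500
f(4y,5y) = ((4463/5000)/(4453/5000) − 1)/(1) = 10/4453 ≈ 0.2246%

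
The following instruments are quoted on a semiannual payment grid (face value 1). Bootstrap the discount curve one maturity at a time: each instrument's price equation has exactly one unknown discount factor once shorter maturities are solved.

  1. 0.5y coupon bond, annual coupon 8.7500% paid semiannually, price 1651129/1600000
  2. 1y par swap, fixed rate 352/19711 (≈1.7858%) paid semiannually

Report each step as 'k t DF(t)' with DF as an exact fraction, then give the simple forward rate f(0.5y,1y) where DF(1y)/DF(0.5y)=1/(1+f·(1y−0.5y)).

step 1 [0.5y] bond c/2=7/160: DF=(1651129/1600000 − 7/160·(0))/(1+7/160) = 9887/10000 ≈ 0.988700
step 2 [1y] swap r/2=176/19711: DF=(1 − 176/19711·(0.988700))/(1+176/19711) = 614/625 ≈ 0.982400

1 1/2 9887/10000
2 1 614/625
f(0.5y,1y) = ((9887/10000)/(614/625) − 1)/(1/2) = 63/4912 ≈ 1.2826%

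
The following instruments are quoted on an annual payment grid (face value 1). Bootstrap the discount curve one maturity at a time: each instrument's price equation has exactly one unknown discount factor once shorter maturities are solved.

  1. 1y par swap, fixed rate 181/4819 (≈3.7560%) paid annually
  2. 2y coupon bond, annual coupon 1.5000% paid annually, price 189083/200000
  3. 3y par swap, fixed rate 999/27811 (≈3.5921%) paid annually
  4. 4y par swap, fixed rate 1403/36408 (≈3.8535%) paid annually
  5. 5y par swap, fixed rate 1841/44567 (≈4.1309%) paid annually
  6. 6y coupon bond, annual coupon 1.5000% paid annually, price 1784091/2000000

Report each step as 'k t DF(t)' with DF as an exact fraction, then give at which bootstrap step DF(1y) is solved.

1 1 4819/5000
2 2 2293/2500
3 3 9001/10000
4 4 8597/10000
5 5 8159/10000
6 6 813/1000
DF(1y) is solved at step 1

step 1 [1y] swap r/1=181/4819: DF=(1 − 181/4819·(0))/(1+181/4819) = 4819/5000 ≈ 0.963800
step 2 [2y] bond c/1=3/200: DF=(189083/200000 − 3/200·(0.963800))/(1+3/200) = 2293/2500 ≈ 0.917200
step 3 [3y] swap r/1=999/27811: DF=(1 − 999/27811·(0.963800+0.917200))/(1+999/27811) = 9001/10000 ≈ 0.900100
step 4 [4y] swap r/1=1403/36408: DF=(1 − 1403/36408·(0.963800+0.917200+0.900100))/(1+1403/36408) = 8597/10000 ≈ 0.859700
step 5 [5y] swap r/1=1841/44567: DF=(1 − 1841/44567·(0.963800+0.917200+0.900100+0.859700))/(1+1841/44567) = 8159/10000 ≈ 0.815900
step 6 [6y] bond c/1=3/200: DF=(1784091/2000000 − 3/200·(0.963800+0.917200+0.900100+0.859700+0.815900))/(1+3/200) = 813/1000 ≈ 0.813000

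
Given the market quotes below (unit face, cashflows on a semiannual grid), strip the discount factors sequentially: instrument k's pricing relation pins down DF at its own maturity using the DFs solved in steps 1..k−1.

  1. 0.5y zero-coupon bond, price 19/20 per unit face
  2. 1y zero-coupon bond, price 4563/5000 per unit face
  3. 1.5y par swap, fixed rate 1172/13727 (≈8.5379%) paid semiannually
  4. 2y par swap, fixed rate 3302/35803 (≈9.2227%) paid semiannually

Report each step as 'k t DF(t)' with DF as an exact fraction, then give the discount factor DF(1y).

1 1/2 19/20
2 1 4563/5000
3 3/2 2207/2500
4 2 8349/10000
DF(1y) = 4563/5000 ≈ 0.912600

step 1 [0.5y] zero: DF = P = 19/20 ≈ 0.950000
step 2 [1y] zero: DF = P = 4563/5000 ≈ 0.912600
step 3 [1.5y] swap r/2=586/13727: DF=(1 − 586/13727·(0.950000+0.912600))/(1+586/13727) = 2207/2500 ≈ 0.882800
step 4 [2y] swap r/2=1651/35803: DF=(1 − 1651/35803·(0.950000+0.912600+0.882800))/(1+1651/35803) = 8349/10000 ≈ 0.834900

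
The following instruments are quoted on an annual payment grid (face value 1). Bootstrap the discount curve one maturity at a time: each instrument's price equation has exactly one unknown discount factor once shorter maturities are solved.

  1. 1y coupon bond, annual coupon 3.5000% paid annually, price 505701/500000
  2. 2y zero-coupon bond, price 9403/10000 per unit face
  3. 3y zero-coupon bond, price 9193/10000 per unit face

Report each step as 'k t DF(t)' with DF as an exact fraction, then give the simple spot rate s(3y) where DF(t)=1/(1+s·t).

1 1 2443/2500
2 2 9403/10000
3 3 9193/10000
s(3y) = (1/(9193/10000) − 1)/(3) = 269/9193 ≈ 2.9261%

step 1 [1y] bond c/1=7/200: DF=(505701/500000 − 7/200·(0))/(1+7/200) = 2443/2500 ≈ 0.977200
step 2 [2y] zero: DF = P = 9403/10000 ≈ 0.940300
step 3 [3y] zero: DF = P = 9193/10000 ≈ 0.919300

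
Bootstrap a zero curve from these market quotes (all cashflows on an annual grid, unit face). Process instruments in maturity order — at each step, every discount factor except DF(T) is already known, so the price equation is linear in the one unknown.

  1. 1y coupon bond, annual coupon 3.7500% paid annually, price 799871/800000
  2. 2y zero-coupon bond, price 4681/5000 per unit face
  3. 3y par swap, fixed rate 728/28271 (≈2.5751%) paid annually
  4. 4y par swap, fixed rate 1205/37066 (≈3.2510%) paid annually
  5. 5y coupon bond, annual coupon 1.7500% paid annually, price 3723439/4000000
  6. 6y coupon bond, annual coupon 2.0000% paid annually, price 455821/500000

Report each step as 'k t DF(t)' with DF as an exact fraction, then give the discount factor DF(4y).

1 1 9637/10000
2 2 4681/5000
3 3 1159/1250
4 4 1759/2000
5 5 8511/10000
6 6 2011/2500
DF(4y) = 1759/2000 ≈ 0.879500

step 1 [1y] bond c/1=3/80: DF=(799871/800000 − 3/80·(0))/(1+3/80) = 9637/10000 ≈ 0.963700
step 2 [2y] zero: DF = P = 4681/5000 ≈ 0.936200
step 3 [3y] swap r/1=728/28271: DF=(1 − 728/28271·(0.963700+0.936200))/(1+728/28271) = 1159/1250 ≈ 0.927200
step 4 [4y] swap r/1=1205/37066: DF=(1 − 1205/37066·(0.963700+0.936200+0.927200))/(1+1205/37066) = 1759/2000 ≈ 0.879500
step 5 [5y] bond c/1=7/400: DF=(3723439/4000000 − 7/400·(0.963700+0.936200+0.927200+0.879500))/(1+7/400) = 8511/10000 ≈ 0.851100
step 6 [6y] bond c/1=1/50: DF=(455821/500000 − 1/50·(0.963700+0.936200+0.927200+0.879500+0.851100))/(1+1/50) = 2011/2500 ≈ 0.804400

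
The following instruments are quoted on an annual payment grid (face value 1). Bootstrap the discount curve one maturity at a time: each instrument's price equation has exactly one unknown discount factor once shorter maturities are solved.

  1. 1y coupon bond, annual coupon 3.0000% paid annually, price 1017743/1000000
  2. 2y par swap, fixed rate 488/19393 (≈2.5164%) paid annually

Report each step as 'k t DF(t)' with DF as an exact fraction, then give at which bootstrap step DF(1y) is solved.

1 1 9881/10000
2 2 1189/1250
DF(1y) is solved at step 1

step 1 [1y] bond c/1=3/100: DF=(1017743/1000000 − 3/100·(0))/(1+3/100) = 9881/10000 ≈ 0.988100
step 2 [2y] swap r/1=488/19393: DF=(1 − 488/19393·(0.988100))/(1+488/19393) = 1189/1250 ≈ 0.951200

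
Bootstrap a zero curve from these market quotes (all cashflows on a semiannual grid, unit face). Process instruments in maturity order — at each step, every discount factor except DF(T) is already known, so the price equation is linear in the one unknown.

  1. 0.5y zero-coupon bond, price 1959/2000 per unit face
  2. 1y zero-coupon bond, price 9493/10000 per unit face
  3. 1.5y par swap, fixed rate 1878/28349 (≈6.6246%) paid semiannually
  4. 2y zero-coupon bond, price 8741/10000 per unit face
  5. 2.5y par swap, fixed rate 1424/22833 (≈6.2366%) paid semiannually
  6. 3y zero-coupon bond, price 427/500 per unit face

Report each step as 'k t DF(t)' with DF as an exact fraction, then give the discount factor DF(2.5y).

step 1 [0.5y] zero: DF = P = 1959/2000 ≈ 0.979500
step 2 [1y] zero: DF = P = 9493/10000 ≈ 0.949300
step 3 [1.5y] swap r/2=939/28349: DF=(1 − 939/28349·(0.979500+0.949300))/(1+939/28349) = 9061/10000 ≈ 0.906100
step 4 [2y] zero: DF = P = 8741/10000 ≈ 0.874100
step 5 [2.5y] swap r/2=712/22833: DF=(1 − 712/22833·(0.979500+0.949300+0.906100+0.874100))/(1+712/22833) = 536/625 ≈ 0.857600
step 6 [3y] zero: DF = P = 427/500 ≈ 0.854000

1 1/2 1959/2000
2 1 9493/10000
3 3/2 9061/10000
4 2 8741/10000
5 5/2 536/625
6 3 427/500
DF(2.5y) = 536/625 ≈ 0.857600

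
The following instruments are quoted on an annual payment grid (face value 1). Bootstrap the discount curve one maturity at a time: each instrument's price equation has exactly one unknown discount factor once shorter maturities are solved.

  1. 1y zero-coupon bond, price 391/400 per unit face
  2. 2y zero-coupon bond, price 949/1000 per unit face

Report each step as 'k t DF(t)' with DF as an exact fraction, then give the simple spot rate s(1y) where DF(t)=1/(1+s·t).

1 1 391/400
2 2 949/1000
s(1y) = (1/(391/400) − 1)/(1) = 9/391 ≈ 2.3018%

step 1 [1y] zero: DF = P = 391/400 ≈ 0.977500
step 2 [2y] zero: DF = P = 949/1000 ≈ 0.949000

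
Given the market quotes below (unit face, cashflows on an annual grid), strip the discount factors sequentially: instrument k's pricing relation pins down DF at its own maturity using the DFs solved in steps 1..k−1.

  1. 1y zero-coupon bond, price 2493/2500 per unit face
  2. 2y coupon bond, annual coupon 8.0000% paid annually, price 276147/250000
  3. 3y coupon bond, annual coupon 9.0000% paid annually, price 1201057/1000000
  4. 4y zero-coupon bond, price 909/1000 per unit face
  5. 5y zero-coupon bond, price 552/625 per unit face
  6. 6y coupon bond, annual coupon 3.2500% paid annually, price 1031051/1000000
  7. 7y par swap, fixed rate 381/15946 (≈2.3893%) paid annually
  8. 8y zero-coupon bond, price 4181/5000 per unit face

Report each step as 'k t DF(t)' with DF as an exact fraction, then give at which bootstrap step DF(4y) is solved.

1 1 2493/2500
2 2 9489/10000
3 3 2353/2500
4 4 909/1000
5 5 552/625
6 6 8513/10000
7 7 2119/2500
8 8 4181/5000
DF(4y) is solved at step 4

step 1 [1y] zero: DF = P = 2493/2500 ≈ 0.997200
step 2 [2y] bond c/1=2/25: DF=(276147/250000 − 2/25·(0.997200))/(1+2/25) = 9489/10000 ≈ 0.948900
step 3 [3y] bond c/1=9/100: DF=(1201057/1000000 − 9/100·(0.997200+0.948900))/(1+9/100) = 2353/2500 ≈ 0.941200
step 4 [4y] zero: DF = P = 909/1000 ≈ 0.909000
step 5 [5y] zero: DF = P = 552/625 ≈ 0.883200
step 6 [6y] bond c/1=13/400: DF=(1031051/1000000 − 13/400·(0.997200+0.948900+0.941200+0.909000+0.883200))/(1+13/400) = 8513/10000 ≈ 0.851300
step 7 [7y] swap r/1=381/15946: DF=(1 − 381/15946·(0.997200+0.948900+0.941200+0.909000+0.883200+0.851300))/(1+381/15946) = 2119/2500 ≈ 0.847600
step 8 [8y] zero: DF = P = 4181/5000 ≈ 0.836200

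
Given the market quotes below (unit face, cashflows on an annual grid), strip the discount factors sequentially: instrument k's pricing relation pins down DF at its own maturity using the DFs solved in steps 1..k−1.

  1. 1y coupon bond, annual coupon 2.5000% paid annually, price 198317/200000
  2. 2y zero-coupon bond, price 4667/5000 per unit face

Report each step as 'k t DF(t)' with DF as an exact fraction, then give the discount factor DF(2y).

1 1 4837/5000
2 2 4667/5000
DF(2y) = 4667/5000 ≈ 0.933400

step 1 [1y] bond c/1=1/40: DF=(198317/200000 − 1/40·(0))/(1+1/40) = 4837/5000 ≈ 0.967400
step 2 [2y] zero: DF = P = 4667/5000 ≈ 0.933400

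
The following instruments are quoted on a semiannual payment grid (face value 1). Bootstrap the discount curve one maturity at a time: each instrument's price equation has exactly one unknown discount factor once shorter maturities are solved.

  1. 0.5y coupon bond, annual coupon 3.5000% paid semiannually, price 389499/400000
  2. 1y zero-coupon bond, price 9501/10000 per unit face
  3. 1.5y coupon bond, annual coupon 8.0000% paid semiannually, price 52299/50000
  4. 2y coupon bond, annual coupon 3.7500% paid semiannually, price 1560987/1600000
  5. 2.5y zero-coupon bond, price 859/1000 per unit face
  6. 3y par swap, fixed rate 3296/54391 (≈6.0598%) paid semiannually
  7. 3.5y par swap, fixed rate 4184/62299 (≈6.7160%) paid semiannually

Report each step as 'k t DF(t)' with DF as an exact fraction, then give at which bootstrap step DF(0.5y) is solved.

1 1/2 957/1000
2 1 9501/10000
3 3/2 2331/2500
4 2 4527/5000
5 5/2 859/1000
6 3 522/625
7 7/2 1977/2500
DF(0.5y) is solved at step 1

step 1 [0.5y] bond c/2=7/400: DF=(389499/400000 − 7/400·(0))/(1+7/400) = 957/1000 ≈ 0.957000
step 2 [1y] zero: DF = P = 9501/10000 ≈ 0.950100
step 3 [1.5y] bond c/2=1/25: DF=(52299/50000 − 1/25·(0.957000+0.950100))/(1+1/25) = 2331/2500 ≈ 0.932400
step 4 [2y] bond c/2=3/160: DF=(1560987/1600000 − 3/160·(0.957000+0.950100+0.932400))/(1+3/160) = 4527/5000 ≈ 0.905400
step 5 [2.5y] zero: DF = P = 859/1000 ≈ 0.859000
step 6 [3y] swap r/2=1648/54391: DF=(1 − 1648/54391·(0.957000+0.950100+0.932400+0.905400+0.859000))/(1+1648/54391) = 522/625 ≈ 0.835200
step 7 [3.5y] swap r/2=2092/62299: DF=(1 − 2092/62299·(0.957000+0.950100+0.932400+0.905400+0.859000+0.835200))/(1+2092/62299) = 1977/2500 ≈ 0.790800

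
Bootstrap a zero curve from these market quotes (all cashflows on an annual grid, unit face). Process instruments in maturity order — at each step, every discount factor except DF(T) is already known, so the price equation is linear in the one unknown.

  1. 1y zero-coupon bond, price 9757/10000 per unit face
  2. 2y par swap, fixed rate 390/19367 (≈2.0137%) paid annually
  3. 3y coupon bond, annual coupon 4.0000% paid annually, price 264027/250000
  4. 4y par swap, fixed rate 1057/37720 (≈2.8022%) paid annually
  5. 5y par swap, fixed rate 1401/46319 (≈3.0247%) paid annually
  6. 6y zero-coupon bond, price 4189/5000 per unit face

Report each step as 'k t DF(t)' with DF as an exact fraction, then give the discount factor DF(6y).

1 1 9757/10000
2 2 961/1000
3 3 941/1000
4 4 8943/10000
5 5 8599/10000
6 6 4189/5000
DF(6y) = 4189/5000 ≈ 0.837800

step 1 [1y] zero: DF = P = 9757/10000 ≈ 0.975700
step 2 [2y] swap r/1=390/19367: DF=(1 − 390/19367·(0.975700))/(1+390/19367) = 961/1000 ≈ 0.961000
step 3 [3y] bond c/1=1/25: DF=(264027/250000 − 1/25·(0.975700+0.961000))/(1+1/25) = 941/1000 ≈ 0.941000
step 4 [4y] swap r/1=1057/37720: DF=(1 − 1057/37720·(0.975700+0.961000+0.941000))/(1+1057/37720) = 8943/10000 ≈ 0.894300
step 5 [5y] swap r/1=1401/46319: DF=(1 − 1401/46319·(0.975700+0.961000+0.941000+0.894300))/(1+1401/46319) = 8599/10000 ≈ 0.859900
step 6 [6y] zero: DF = P = 4189/5000 ≈ 0.837800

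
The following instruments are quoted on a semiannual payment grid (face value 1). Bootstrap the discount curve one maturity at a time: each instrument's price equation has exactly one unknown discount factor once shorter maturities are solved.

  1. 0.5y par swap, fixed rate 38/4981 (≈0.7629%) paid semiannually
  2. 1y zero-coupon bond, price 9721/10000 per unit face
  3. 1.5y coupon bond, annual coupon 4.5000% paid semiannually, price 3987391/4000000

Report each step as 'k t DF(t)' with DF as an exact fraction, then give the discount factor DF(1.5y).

1 1/2 4981/5000
2 1 9721/10000
3 3/2 2329/2500
DF(1.5y) = 2329/2500 ≈ 0.931600

step 1 [0.5y] swap r/2=19/4981: DF=(1 − 19/4981·(0))/(1+19/4981) = 4981/5000 ≈ 0.996200
step 2 [1y] zero: DF = P = 9721/10000 ≈ 0.972100
step 3 [1.5y] bond c/2=9/400: DF=(3987391/4000000 − 9/400·(0.996200+0.972100))/(1+9/400) = 2329/2500 ≈ 0.931600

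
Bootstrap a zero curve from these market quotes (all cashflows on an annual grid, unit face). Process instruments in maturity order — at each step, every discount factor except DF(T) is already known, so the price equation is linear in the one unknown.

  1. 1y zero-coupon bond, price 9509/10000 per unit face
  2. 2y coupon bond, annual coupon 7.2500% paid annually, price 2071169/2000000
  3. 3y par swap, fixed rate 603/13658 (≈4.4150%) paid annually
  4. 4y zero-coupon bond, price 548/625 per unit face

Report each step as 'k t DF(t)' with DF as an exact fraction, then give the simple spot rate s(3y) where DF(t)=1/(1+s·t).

1 1 9509/10000
2 2 9013/10000
3 3 4397/5000
4 4 548/625
s(3y) = (1/(4397/5000) − 1)/(3) = 201/4397 ≈ 4.5713%

step 1 [1y] zero: DF = P = 9509/10000 ≈ 0.950900
step 2 [2y] bond c/1=29/400: DF=(2071169/2000000 − 29/400·(0.950900))/(1+29/400) = 9013/10000 ≈ 0.901300
step 3 [3y] swap r/1=603/13658: DF=(1 − 603/13658·(0.950900+0.901300))/(1+603/13658) = 4397/5000 ≈ 0.879400
step 4 [4y] zero: DF = P = 548/625 ≈ 0.876800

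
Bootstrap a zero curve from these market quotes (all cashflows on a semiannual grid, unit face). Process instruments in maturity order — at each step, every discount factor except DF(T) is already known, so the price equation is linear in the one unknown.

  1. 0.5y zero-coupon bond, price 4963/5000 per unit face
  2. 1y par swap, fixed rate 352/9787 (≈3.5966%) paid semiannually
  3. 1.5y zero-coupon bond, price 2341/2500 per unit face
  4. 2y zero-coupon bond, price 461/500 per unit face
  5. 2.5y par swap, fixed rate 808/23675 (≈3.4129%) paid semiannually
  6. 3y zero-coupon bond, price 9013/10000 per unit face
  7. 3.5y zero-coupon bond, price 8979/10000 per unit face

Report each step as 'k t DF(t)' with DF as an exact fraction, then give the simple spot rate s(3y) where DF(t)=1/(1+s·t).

1 1/2 4963/5000
2 1 603/625
3 3/2 2341/2500
4 2 461/500
5 5/2 1149/1250
6 3 9013/10000
7 7/2 8979/10000
s(3y) = (1/(9013/10000) − 1)/(3) = 329/9013 ≈ 3.6503%

step 1 [0.5y] zero: DF = P = 4963/5000 ≈ 0.992600
step 2 [1y] swap r/2=176/9787: DF=(1 − 176/9787·(0.992600))/(1+176/9787) = 603/625 ≈ 0.964800
step 3 [1.5y] zero: DF = P = 2341/2500 ≈ 0.936400
step 4 [2y] zero: DF = P = 461/500 ≈ 0.922000
step 5 [2.5y] swap r/2=404/23675: DF=(1 − 404/23675·(0.992600+0.964800+0.936400+0.922000))/(1+404/23675) = 1149/1250 ≈ 0.919200
step 6 [3y] zero: DF = P = 9013/10000 ≈ 0.901300
step 7 [3.5y] zero: DF = P = 8979/10000 ≈ 0.897900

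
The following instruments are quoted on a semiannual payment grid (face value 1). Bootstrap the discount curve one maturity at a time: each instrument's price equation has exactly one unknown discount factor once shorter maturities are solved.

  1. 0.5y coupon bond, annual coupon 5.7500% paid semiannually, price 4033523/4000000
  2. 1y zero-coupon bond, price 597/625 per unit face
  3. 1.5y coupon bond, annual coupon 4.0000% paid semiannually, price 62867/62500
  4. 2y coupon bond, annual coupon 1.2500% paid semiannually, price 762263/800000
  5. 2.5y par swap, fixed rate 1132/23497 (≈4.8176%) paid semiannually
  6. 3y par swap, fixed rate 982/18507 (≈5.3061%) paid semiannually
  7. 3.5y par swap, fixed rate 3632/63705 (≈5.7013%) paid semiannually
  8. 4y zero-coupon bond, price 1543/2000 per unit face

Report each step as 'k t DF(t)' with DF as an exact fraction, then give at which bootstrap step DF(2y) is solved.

1 1/2 4901/5000
2 1 597/625
3 3/2 4741/5000
4 2 929/1000
5 5/2 2217/2500
6 3 8527/10000
7 7/2 1023/1250
8 4 1543/2000
DF(2y) is solved at step 4

step 1 [0.5y] bond c/2=23/800: DF=(4033523/4000000 − 23/800·(0))/(1+23/800) = 4901/5000 ≈ 0.980200
step 2 [1y] zero: DF = P = 597/625 ≈ 0.955200
step 3 [1.5y] bond c/2=1/50: DF=(62867/62500 − 1/50·(0.980200+0.955200))/(1+1/50) = 4741/5000 ≈ 0.948200
step 4 [2y] bond c/2=1/160: DF=(762263/800000 − 1/160·(0.980200+0.955200+0.948200))/(1+1/160) = 929/1000 ≈ 0.929000
step 5 [2.5y] swap r/2=566/23497: DF=(1 − 566/23497·(0.980200+0.955200+0.948200+0.929000))/(1+566/23497) = 2217/2500 ≈ 0.886800
step 6 [3y] swap r/2=491/18507: DF=(1 − 491/18507·(0.980200+0.955200+0.948200+0.929000+0.886800))/(1+491/18507) = 8527/10000 ≈ 0.852700
step 7 [3.5y] swap r/2=1816/63705: DF=(1 − 1816/63705·(0.980200+0.955200+0.948200+0.929000+0.886800+0.852700))/(1+1816/63705) = 1023/1250 ≈ 0.818400
step 8 [4y] zero: DF = P = 1543/2000 ≈ 0.771500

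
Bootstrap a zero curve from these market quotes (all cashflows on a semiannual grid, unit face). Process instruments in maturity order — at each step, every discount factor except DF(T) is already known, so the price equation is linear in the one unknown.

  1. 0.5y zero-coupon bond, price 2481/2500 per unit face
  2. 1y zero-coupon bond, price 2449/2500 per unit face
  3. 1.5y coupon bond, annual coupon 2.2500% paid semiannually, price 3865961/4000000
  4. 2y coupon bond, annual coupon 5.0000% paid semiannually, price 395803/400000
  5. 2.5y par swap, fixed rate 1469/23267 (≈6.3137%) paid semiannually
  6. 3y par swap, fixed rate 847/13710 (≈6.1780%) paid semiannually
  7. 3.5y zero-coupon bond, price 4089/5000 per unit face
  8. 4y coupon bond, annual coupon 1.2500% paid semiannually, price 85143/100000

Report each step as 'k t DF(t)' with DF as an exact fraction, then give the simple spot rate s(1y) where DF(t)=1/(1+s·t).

1 1/2 2481/2500
2 1 2449/2500
3 3/2 4669/5000
4 2 1789/2000
5 5/2 8531/10000
6 3 4153/5000
7 7/2 4089/5000
8 4 807/1000
s(1y) = (1/(2449/2500) − 1)/(1) = 51/2449 ≈ 2.0825%

step 1 [0.5y] zero: DF = P = 2481/2500 ≈ 0.992400
step 2 [1y] zero: DF = P = 2449/2500 ≈ 0.979600
step 3 [1.5y] bond c/2=9/800: DF=(3865961/4000000 − 9/800·(0.992400+0.979600))/(1+9/800) = 4669/5000 ≈ 0.933800
step 4 [2y] bond c/2=1/40: DF=(395803/400000 − 1/40·(0.992400+0.979600+0.933800))/(1+1/40) = 1789/2000 ≈ 0.894500
step 5 [2.5y] swap r/2=1469/46534: DF=(1 − 1469/46534·(0.992400+0.979600+0.933800+0.894500))/(1+1469/46534) = 8531/10000 ≈ 0.853100
step 6 [3y] swap r/2=847/27420: DF=(1 − 847/27420·(0.992400+0.979600+0.933800+0.894500+0.853100))/(1+847/27420) = 4153/5000 ≈ 0.830600
step 7 [3.5y] zero: DF = P = 4089/5000 ≈ 0.817800
step 8 [4y] bond c/2=1/160: DF=(85143/100000 − 1/160·(0.992400+0.979600+0.933800+0.894500+0.853100+0.830600+0.817800))/(1+1/160) = 807/1000 ≈ 0.807000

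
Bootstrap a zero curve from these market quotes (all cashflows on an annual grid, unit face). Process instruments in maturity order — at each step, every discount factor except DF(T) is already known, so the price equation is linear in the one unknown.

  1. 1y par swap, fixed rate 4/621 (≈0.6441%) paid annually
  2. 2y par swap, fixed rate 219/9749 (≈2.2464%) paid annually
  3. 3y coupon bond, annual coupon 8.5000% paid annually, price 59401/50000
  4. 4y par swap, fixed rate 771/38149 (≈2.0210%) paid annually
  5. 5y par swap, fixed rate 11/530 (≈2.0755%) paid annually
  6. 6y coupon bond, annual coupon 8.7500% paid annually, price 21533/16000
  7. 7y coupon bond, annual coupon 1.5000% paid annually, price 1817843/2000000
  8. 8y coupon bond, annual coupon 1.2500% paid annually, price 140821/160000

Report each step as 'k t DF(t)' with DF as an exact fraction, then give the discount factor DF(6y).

step 1 [1y] swap r/1=4/621: DF=(1 − 4/621·(0))/(1+4/621) = 621/625 ≈ 0.993600
step 2 [2y] swap r/1=219/9749: DF=(1 − 219/9749·(0.993600))/(1+219/9749) = 4781/5000 ≈ 0.956200
step 3 [3y] bond c/1=17/200: DF=(59401/50000 − 17/200·(0.993600+0.956200))/(1+17/200) = 4711/5000 ≈ 0.942200
step 4 [4y] swap r/1=771/38149: DF=(1 − 771/38149·(0.993600+0.956200+0.942200))/(1+771/38149) = 9229/10000 ≈ 0.922900
step 5 [5y] swap r/1=11/530: DF=(1 − 11/530·(0.993600+0.956200+0.942200+0.922900))/(1+11/530) = 9021/10000 ≈ 0.902100
step 6 [6y] bond c/1=7/80: DF=(21533/16000 − 7/80·(0.993600+0.956200+0.942200+0.922900+0.902100))/(1+7/80) = 429/500 ≈ 0.858000
step 7 [7y] bond c/1=3/200: DF=(1817843/2000000 − 3/200·(0.993600+0.956200+0.942200+0.922900+0.902100+0.858000))/(1+3/200) = 8131/10000 ≈ 0.813100
step 8 [8y] bond c/1=1/80: DF=(140821/160000 − 1/80·(0.993600+0.956200+0.942200+0.922900+0.902100+0.858000+0.813100))/(1+1/80) = 494/625 ≈ 0.790400

1 1 621/625
2 2 4781/5000
3 3 4711/5000
4 4 9229/10000
5 5 9021/10000
6 6 429/500
7 7 8131/10000
8 8 494/625
DF(6y) = 429/500 ≈ 0.858000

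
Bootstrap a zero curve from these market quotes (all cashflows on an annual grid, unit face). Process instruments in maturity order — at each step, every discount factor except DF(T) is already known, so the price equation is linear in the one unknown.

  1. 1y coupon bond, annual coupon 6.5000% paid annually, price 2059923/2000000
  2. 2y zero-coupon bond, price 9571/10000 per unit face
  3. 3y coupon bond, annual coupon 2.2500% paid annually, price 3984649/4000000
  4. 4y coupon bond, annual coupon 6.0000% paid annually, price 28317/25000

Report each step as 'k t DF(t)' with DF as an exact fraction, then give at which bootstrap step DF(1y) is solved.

step 1 [1y] bond c/1=13/200: DF=(2059923/2000000 − 13/200·(0))/(1+13/200) = 9671/10000 ≈ 0.967100
step 2 [2y] zero: DF = P = 9571/10000 ≈ 0.957100
step 3 [3y] bond c/1=9/400: DF=(3984649/4000000 − 9/400·(0.967100+0.957100))/(1+9/400) = 9319/10000 ≈ 0.931900
step 4 [4y] bond c/1=3/50: DF=(28317/25000 − 3/50·(0.967100+0.957100+0.931900))/(1+3/50) = 9069/10000 ≈ 0.906900

1 1 9671/10000
2 2 9571/10000
3 3 9319/10000
4 4 9069/10000
DF(1y) is solved at step 1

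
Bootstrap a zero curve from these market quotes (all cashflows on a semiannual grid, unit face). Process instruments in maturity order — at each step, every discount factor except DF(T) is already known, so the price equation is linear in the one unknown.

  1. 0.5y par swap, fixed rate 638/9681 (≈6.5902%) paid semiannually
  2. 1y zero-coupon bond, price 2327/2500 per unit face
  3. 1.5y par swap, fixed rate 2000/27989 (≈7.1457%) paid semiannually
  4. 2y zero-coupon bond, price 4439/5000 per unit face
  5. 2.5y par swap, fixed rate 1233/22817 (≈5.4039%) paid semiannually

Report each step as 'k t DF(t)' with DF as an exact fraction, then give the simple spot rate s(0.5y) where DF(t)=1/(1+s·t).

1 1/2 9681/10000
2 1 2327/2500
3 3/2 9/10
4 2 4439/5000
5 5/2 8767/10000
s(0.5y) = (1/(9681/10000) − 1)/(1/2) = 638/9681 ≈ 6.5902%

step 1 [0.5y] swap r/2=319/9681: DF=(1 − 319/9681·(0))/(1+319/9681) = 9681/10000 ≈ 0.968100
step 2 [1y] zero: DF = P = 2327/2500 ≈ 0.930800
step 3 [1.5y] swap r/2=1000/27989: DF=(1 − 1000/27989·(0.968100+0.930800))/(1+1000/27989) = 9/10 ≈ 0.900000
step 4 [2y] zero: DF = P = 4439/5000 ≈ 0.887800
step 5 [2.5y] swap r/2=1233/45634: DF=(1 − 1233/45634·(0.968100+0.930800+0.900000+0.887800))/(1+1233/45634) = 8767/10000 ≈ 0.876700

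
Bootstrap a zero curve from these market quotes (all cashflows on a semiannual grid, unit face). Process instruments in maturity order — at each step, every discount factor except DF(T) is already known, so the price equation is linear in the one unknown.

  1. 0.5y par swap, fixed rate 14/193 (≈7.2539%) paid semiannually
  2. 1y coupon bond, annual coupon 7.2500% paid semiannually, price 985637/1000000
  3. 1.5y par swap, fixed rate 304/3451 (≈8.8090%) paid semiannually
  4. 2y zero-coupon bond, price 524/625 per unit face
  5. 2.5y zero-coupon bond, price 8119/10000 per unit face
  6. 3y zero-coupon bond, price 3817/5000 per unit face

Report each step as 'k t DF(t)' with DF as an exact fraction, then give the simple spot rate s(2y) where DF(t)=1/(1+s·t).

1 1/2 193/200
2 1 4587/5000
3 3/2 549/625
4 2 524/625
5 5/2 8119/10000
6 3 3817/5000
s(2y) = (1/(524/625) − 1)/(2) = 101/1048 ≈ 9.6374%

step 1 [0.5y] swap r/2=7/193: DF=(1 − 7/193·(0))/(1+7/193) = 193/200 ≈ 0.965000
step 2 [1y] bond c/2=29/800: DF=(985637/1000000 − 29/800·(0.965000))/(1+29/800) = 4587/5000 ≈ 0.917400
step 3 [1.5y] swap r/2=152/3451: DF=(1 − 152/3451·(0.965000+0.917400))/(1+152/3451) = 549/625 ≈ 0.878400
step 4 [2y] zero: DF = P = 524/625 ≈ 0.838400
step 5 [2.5y] zero: DF = P = 8119/10000 ≈ 0.811900
step 6 [3y] zero: DF = P = 3817/5000 ≈ 0.763400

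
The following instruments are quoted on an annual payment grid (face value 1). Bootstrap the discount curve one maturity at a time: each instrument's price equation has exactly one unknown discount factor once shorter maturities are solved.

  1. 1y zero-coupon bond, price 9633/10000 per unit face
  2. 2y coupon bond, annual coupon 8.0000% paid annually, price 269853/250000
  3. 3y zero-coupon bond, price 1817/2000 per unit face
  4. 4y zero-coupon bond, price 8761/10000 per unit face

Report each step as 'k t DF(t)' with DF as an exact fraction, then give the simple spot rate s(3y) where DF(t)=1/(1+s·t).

step 1 [1y] zero: DF = P = 9633/10000 ≈ 0.963300
step 2 [2y] bond c/1=2/25: DF=(269853/250000 − 2/25·(0.963300))/(1+2/25) = 9281/10000 ≈ 0.928100
step 3 [3y] zero: DF = P = 1817/2000 ≈ 0.908500
step 4 [4y] zero: DF = P = 8761/10000 ≈ 0.876100

1 1 9633/10000
2 2 9281/10000
3 3 1817/2000
4 4 8761/10000
s(3y) = (1/(1817/2000) − 1)/(3) = 61/1817 ≈ 3.3572%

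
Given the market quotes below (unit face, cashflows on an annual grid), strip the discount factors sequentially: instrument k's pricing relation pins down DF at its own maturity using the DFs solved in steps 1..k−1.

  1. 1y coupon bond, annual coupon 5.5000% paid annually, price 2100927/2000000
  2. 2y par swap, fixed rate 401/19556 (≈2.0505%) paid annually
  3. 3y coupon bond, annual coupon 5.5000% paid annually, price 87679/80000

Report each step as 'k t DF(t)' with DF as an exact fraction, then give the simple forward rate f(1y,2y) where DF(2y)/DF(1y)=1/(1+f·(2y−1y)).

1 1 9957/10000
2 2 9599/10000
3 3 9369/10000
f(1y,2y) = ((9957/10000)/(9599/10000) − 1)/(1) = 358/9599 ≈ 3.7296%

step 1 [1y] bond c/1=11/200: DF=(2100927/2000000 − 11/200·(0))/(1+11/200) = 9957/10000 ≈ 0.995700
step 2 [2y] swap r/1=401/19556: DF=(1 − 401/19556·(0.995700))/(1+401/19556) = 9599/10000 ≈ 0.959900
step 3 [3y] bond c/1=11/200: DF=(87679/80000 − 11/200·(0.995700+0.959900))/(1+11/200) = 9369/10000 ≈ 0.936900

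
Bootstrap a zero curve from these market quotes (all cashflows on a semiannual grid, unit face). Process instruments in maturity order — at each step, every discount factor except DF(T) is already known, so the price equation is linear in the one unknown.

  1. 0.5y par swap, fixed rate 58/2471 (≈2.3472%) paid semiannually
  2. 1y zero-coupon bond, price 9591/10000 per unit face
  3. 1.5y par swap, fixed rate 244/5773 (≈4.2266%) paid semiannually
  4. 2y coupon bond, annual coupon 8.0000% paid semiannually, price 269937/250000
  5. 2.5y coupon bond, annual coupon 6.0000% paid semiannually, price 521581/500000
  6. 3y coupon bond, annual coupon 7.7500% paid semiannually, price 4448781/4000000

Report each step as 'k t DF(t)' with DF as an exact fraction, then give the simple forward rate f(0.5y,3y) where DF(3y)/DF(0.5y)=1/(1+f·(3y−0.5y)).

step 1 [0.5y] swap r/2=29/2471: DF=(1 − 29/2471·(0))/(1+29/2471) = 2471/2500 ≈ 0.988400
step 2 [1y] zero: DF = P = 9591/10000 ≈ 0.959100
step 3 [1.5y] swap r/2=122/5773: DF=(1 − 122/5773·(0.988400+0.959100))/(1+122/5773) = 939/1000 ≈ 0.939000
step 4 [2y] bond c/2=1/25: DF=(269937/250000 − 1/25·(0.988400+0.959100+0.939000))/(1+1/25) = 1159/1250 ≈ 0.927200
step 5 [2.5y] bond c/2=3/100: DF=(521581/500000 − 3/100·(0.988400+0.959100+0.939000+0.927200))/(1+3/100) = 9017/10000 ≈ 0.901700
step 6 [3y] bond c/2=31/800: DF=(4448781/4000000 − 31/800·(0.988400+0.959100+0.939000+0.927200+0.901700))/(1+31/800) = 2237/2500 ≈ 0.894800

1 1/2 2471/2500
2 1 9591/10000
3 3/2 939/1000
4 2 1159/1250
5 5/2 9017/10000
6 3 2237/2500
f(0.5y,3y) = ((2471/2500)/(2237/2500) − 1)/(5/2) = 468/11185 ≈ 4.1842%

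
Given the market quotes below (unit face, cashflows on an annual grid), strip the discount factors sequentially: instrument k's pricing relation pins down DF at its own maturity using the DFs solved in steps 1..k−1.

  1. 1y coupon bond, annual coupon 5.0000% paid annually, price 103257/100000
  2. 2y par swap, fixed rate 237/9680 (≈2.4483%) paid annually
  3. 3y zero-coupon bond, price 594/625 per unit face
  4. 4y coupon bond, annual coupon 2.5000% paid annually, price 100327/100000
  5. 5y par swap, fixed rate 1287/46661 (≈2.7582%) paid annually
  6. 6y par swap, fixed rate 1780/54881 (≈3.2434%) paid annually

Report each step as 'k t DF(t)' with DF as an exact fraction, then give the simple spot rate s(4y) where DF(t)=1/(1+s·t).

1 1 4917/5000
2 2 4763/5000
3 3 594/625
4 4 2271/2500
5 5 8713/10000
6 6 411/500
s(4y) = (1/(2271/2500) − 1)/(4) = 229/9084 ≈ 2.5209%

step 1 [1y] bond c/1=1/20: DF=(103257/100000 − 1/20·(0))/(1+1/20) = 4917/5000 ≈ 0.983400
step 2 [2y] swap r/1=237/9680: DF=(1 − 237/9680·(0.983400))/(1+237/9680) = 4763/5000 ≈ 0.952600
step 3 [3y] zero: DF = P = 594/625 ≈ 0.950400
step 4 [4y] bond c/1=1/40: DF=(100327/100000 − 1/40·(0.983400+0.952600+0.950400))/(1+1/40) = 2271/2500 ≈ 0.908400
step 5 [5y] swap r/1=1287/46661: DF=(1 − 1287/46661·(0.983400+0.952600+0.950400+0.908400))/(1+1287/46661) = 8713/10000 ≈ 0.871300
step 6 [6y] swap r/1=1780/54881: DF=(1 − 1780/54881·(0.983400+0.952600+0.950400+0.908400+0.871300))/(1+1780/54881) = 411/500 ≈ 0.822000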